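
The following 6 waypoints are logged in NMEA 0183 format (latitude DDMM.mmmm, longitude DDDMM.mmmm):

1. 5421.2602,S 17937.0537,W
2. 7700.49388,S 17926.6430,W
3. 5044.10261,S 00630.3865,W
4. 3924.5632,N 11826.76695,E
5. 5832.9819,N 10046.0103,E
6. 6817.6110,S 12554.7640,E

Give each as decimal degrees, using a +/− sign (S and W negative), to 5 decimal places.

1. -54.35434, -179.61756
2. -77.00823, -179.44405
3. -50.73504, -6.50644
4. 39.40939, 118.44612
5. 58.54970, 100.76684
6. -68.29352, 125.91273

Point 1:
  Lat: degrees = first 2 digits = 54, minutes = 21.2602; 54 + 21.2602/60 = 54.354337
  hemisphere S, so the sign is −
  Lon: split at 3 digits → 179° and 37.0537′; 179 + 37.0537/60 = 179.617562
  W ⇒ negate
Point 2:
  φ: degrees = first 2 digits = 77, minutes = 0.49388; 77 + 0.49388/60 = 77.008231
  S ⇒ negate
  Longitude: split at 3 digits → 179° and 26.643′; 179 + 26.643/60 = 179.444050
  W ⇒ negate
Point 3:
  φ: degrees = first 2 digits = 50, minutes = 44.10261; 50 + 44.10261/60 = 50.735044
  S → negative
  Longitude: split at 3 digits → 006° and 30.3865′; 6 + 30.3865/60 = 6.506442
  hemisphere W, so the sign is −
Point 4:
  Lat: split at 2 digits → 39° and 24.5632′; 39 + 24.5632/60 = 39.409387
  N ⇒ keep positive
  λ: split at 3 digits → 118° and 26.76695′; 118 + 26.76695/60 = 118.446116
  E → positive
Point 5:
  Latitude: degrees = first 2 digits = 58, minutes = 32.9819; 58 + 32.9819/60 = 58.549698
  N → positive
  λ: degrees = first 3 digits = 100, minutes = 46.0103; 100 + 46.0103/60 = 100.766838
  E → positive
Point 6:
  Lat: split at 2 digits → 68° and 17.611′; 68 + 17.611/60 = 68.293517
  S → negative
  Lon: degrees = first 3 digits = 125, minutes = 54.764; 125 + 54.764/60 = 125.912733
  E ⇒ keep positive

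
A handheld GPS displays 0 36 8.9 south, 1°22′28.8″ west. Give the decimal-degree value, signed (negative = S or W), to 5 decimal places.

φ: 0° + 36/60 + 8.9/3600 = 0 + 0.600000 + 0.002472 = 0.602472
S → negative
Lon: 1° + 22/60 + 28.8/3600 = 1 + 0.366667 + 0.008000 = 1.374667
hemisphere W, so the sign is −

-0.60247, -1.37467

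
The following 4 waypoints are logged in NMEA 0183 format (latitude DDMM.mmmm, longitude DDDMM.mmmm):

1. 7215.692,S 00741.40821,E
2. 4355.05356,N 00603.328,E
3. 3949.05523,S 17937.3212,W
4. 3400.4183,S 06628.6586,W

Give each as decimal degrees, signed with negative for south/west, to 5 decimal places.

1. -72.26153, 7.69014
2. 43.91756, 6.05547
3. -39.81759, -179.62202
4. -34.00697, -66.47764

Point 1:
  Latitude: degrees = first 2 digits = 72, minutes = 15.692; 72 + 15.692/60 = 72.261533
  S ⇒ negate
  λ: degrees = first 3 digits = 7, minutes = 41.40821; 7 + 41.40821/60 = 7.690137
  E → positive
Point 2:
  Lat: degrees = first 2 digits = 43, minutes = 55.05356; 43 + 55.05356/60 = 43.917559
  N ⇒ keep positive
  Longitude: split at 3 digits → 006° and 3.328′; 6 + 3.328/60 = 6.055467
  E → positive
Point 3:
  Latitude: split at 2 digits → 39° and 49.05523′; 39 + 49.05523/60 = 39.817587
  S → negative
  λ: degrees = first 3 digits = 179, minutes = 37.3212; 179 + 37.3212/60 = 179.622020
  hemisphere W, so the sign is −
Point 4:
  Lat: degrees = first 2 digits = 34, minutes = 0.4183; 34 + 0.4183/60 = 34.006972
  S ⇒ negate
  Lon: split at 3 digits → 066° and 28.6586′; 66 + 28.6586/60 = 66.477643
  W → negative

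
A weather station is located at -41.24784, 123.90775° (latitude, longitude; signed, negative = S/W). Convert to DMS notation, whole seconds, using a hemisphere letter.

41°14′52″ S, 123°54′28″ E

Latitude is negative → S; |value| = 41.247840
φ: whole degrees 41; 14.87040′ → 14′ and 52.22″
λ: 0.907750 × 60 = 54.46500′ → 54′, remainder × 60 = 27.90″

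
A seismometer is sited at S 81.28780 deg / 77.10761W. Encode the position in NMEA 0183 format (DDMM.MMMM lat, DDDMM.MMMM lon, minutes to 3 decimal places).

8117.268,S / 07706.457,W

Lat: 81° + 0.287800 × 60 = 81° 17.26800′
Lon: 77° + 0.107610 × 60 = 77° 6.45660′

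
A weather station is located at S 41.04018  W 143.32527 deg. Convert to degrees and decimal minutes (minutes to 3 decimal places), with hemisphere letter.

41° 2.411′ S, 143° 19.516′ W

φ: fractional part 0.040180 → 2.41080 minutes
λ: 143° + 0.325270 × 60 = 143° 19.51620′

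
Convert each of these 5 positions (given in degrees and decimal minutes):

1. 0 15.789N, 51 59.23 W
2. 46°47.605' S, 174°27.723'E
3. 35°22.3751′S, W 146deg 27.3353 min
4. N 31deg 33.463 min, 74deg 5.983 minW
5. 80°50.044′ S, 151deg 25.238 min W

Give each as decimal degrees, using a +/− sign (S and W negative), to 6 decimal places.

1. 0.263150, -51.987167
2. -46.793417, 174.462050
3. -35.372918, -146.455588
4. 31.557717, -74.099717
5. -80.834067, -151.420633

Point 1:
  φ: 15.789′ = 0.263150°; total 0.2631500
  N → positive
  Lon: 51 + 59.23/60 = 51.9871667
  W ⇒ negate
Point 2:
  Latitude: 47.605′ = 0.793417°; total 46.7934167
  hemisphere S, so the sign is −
  λ: 27.723′ = 0.462050°; total 174.4620500
  E → positive
Point 3:
  Latitude: 35 + 22.3751/60 = 35.3729183
  hemisphere S, so the sign is −
  λ: 27.3353′ = 0.455588°; total 146.4555883
  W → negative
Point 4:
  Latitude: 31 + 33.463/60 = 31.5577167
  N → positive
  λ: 5.983′ = 0.099717°; total 74.0997167
  hemisphere W, so the sign is −
Point 5:
  Lat: 80 + 50.044/60 = 80.8340667
  S ⇒ negate
  Lon: 25.238′ = 0.420633°; total 151.4206333
  W → negative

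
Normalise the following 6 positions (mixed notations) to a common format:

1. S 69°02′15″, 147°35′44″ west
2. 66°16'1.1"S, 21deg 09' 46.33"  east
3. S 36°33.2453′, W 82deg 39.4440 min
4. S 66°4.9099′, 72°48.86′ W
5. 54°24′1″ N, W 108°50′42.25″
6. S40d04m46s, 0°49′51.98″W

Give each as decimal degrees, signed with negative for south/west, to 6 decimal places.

1. -69.037500, -147.595556
2. -66.266972, 21.162869
3. -36.554088, -82.657400
4. -66.081832, -72.814333
5. 54.400278, -108.845069
6. -40.079444, -0.831106

Point 1:
  Latitude: 69° + 2/60 + 15/3600 = 69 + 0.033333 + 0.004167 = 69.0375000
  S ⇒ negate
  Longitude: 147 + 35/60 + 44/3600 = 147.5955556
  W ⇒ negate
Point 2:
  Latitude: 16′ + 1.1″ = 16.01833′; 66 + 16.01833/60 = 66.2669722
  S → negative
  Lon: 21° + 9/60 + 46.33/3600 = 21 + 0.150000 + 0.012869 = 21.1628694
  E ⇒ keep positive
Point 3:
  φ: 33.2453′ = 0.554088°; total 36.5540883
  hemisphere S, so the sign is −
  λ: 82 + 39.444/60 = 82.6574000
  W → negative
Point 4:
  Lat: 4.9099′ = 0.081832°; total 66.0818317
  hemisphere S, so the sign is −
  λ: 48.86′ = 0.814333°; total 72.8143333
  hemisphere W, so the sign is −
Point 5:
  Lat: 54° + 24/60 + 1/3600 = 54 + 0.400000 + 0.000278 = 54.4002778
  N → positive
  Longitude: 50′ + 42.25″ = 50.70417′; 108 + 50.70417/60 = 108.8450694
  W ⇒ negate
Point 6:
  φ: 40 + 4/60 + 46/3600 = 40.0794444
  S ⇒ negate
  λ: 0° + 49/60 + 51.98/3600 = 0 + 0.816667 + 0.014439 = 0.8311056
  W ⇒ negate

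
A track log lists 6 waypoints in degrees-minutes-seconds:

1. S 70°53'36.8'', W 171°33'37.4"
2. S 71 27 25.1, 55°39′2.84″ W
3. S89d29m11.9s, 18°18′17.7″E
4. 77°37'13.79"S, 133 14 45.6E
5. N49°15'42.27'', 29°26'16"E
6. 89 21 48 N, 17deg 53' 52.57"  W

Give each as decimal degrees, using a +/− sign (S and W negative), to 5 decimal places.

1. -70.89356, -171.56039
2. -71.45697, -55.65079
3. -89.48664, 18.30492
4. -77.62050, 133.24600
5. 49.26174, 29.43778
6. 89.36333, -17.89794

Point 1:
  φ: 53′ + 36.8″ = 53.61333′; 70 + 53.61333/60 = 70.893556
  hemisphere S, so the sign is −
  Longitude: 33′ + 37.4″ = 33.62333′; 171 + 33.62333/60 = 171.560389
  hemisphere W, so the sign is −
Point 2:
  Lat: 71 + 27/60 + 25.1/3600 = 71.456972
  hemisphere S, so the sign is −
  Lon: 39′ + 2.84″ = 39.04733′; 55 + 39.04733/60 = 55.650789
  hemisphere W, so the sign is −
Point 3:
  Lat: 89 + 29/60 + 11.9/3600 = 89.486639
  hemisphere S, so the sign is −
  λ: 18′ + 17.7″ = 18.29500′; 18 + 18.29500/60 = 18.304917
  E ⇒ keep positive
Point 4:
  φ: 77 + 37/60 + 13.79/3600 = 77.620497
  hemisphere S, so the sign is −
  λ: 133 + 14/60 + 45.6/3600 = 133.246000
  E → positive
Point 5:
  Lat: 15′ + 42.27″ = 15.70450′; 49 + 15.70450/60 = 49.261742
  N → positive
  Longitude: 29 + 26/60 + 16/3600 = 29.437778
  E → positive
Point 6:
  φ: 89° + 21/60 + 48/3600 = 89 + 0.350000 + 0.013333 = 89.363333
  N → positive
  λ: 53′ + 52.57″ = 53.87617′; 17 + 53.87617/60 = 17.897936
  hemisphere W, so the sign is −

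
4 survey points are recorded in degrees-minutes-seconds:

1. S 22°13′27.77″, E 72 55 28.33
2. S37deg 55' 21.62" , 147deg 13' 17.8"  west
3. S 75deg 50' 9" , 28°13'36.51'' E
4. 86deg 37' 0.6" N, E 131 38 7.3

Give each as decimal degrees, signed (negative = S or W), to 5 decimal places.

1. -22.22438, 72.92454
2. -37.92267, -147.22161
3. -75.83583, 28.22681
4. 86.61683, 131.63536

Point 1:
  Lat: 13′ + 27.77″ = 13.46283′; 22 + 13.46283/60 = 22.224381
  S → negative
  Lon: 72° + 55/60 + 28.33/3600 = 72 + 0.916667 + 0.007869 = 72.924536
  E → positive
Point 2:
  Latitude: 55′ + 21.62″ = 55.36033′; 37 + 55.36033/60 = 37.922672
  hemisphere S, so the sign is −
  Longitude: 147 + 13/60 + 17.8/3600 = 147.221611
  W → negative
Point 3:
  Latitude: 75 + 50/60 + 9/3600 = 75.835833
  S ⇒ negate
  Longitude: 28 + 13/60 + 36.51/3600 = 28.226808
  E ⇒ keep positive
Point 4:
  Latitude: 37′ + 0.6″ = 37.01000′; 86 + 37.01000/60 = 86.616833
  N ⇒ keep positive
  Longitude: 131° + 38/60 + 7.3/3600 = 131 + 0.633333 + 0.002028 = 131.635361
  E ⇒ keep positive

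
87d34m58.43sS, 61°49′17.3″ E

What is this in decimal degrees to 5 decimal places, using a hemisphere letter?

φ: 34′ + 58.43″ = 34.97383′; 87 + 34.97383/60 = 87.582897
Lon: 61° + 49/60 + 17.3/3600 = 61 + 0.816667 + 0.004806 = 61.821472

87.58290° S, 61.82147° E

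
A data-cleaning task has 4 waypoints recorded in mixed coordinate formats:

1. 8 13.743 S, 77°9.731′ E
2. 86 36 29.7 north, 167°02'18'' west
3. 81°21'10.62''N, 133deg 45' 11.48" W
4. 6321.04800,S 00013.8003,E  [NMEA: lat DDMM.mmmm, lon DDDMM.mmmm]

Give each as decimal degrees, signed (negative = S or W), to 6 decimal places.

Point 1:
  Lat: 8 + 13.743/60 = 8.2290500
  S ⇒ negate
  λ: 9.731′ = 0.162183°; total 77.1621833
  E ⇒ keep positive
Point 2:
  φ: 36′ + 29.7″ = 36.49500′; 86 + 36.49500/60 = 86.6082500
  N → positive
  λ: 167 + 2/60 + 18/3600 = 167.0383333
  W ⇒ negate
Point 3:
  Lat: 21′ + 10.62″ = 21.17700′; 81 + 21.17700/60 = 81.3529500
  N ⇒ keep positive
  Lon: 133 + 45/60 + 11.48/3600 = 133.7531889
  W ⇒ negate
Point 4:
  Latitude: split at 2 digits → 63° and 21.048′; 63 + 21.048/60 = 63.3508000
  S ⇒ negate
  Lon: split at 3 digits → 000° and 13.8003′; 0 + 13.8003/60 = 0.2300050
  E ⇒ keep positive

1. -8.229050, 77.162183
2. 86.608250, -167.038333
3. 81.352950, -133.753189
4. -63.350800, 0.230005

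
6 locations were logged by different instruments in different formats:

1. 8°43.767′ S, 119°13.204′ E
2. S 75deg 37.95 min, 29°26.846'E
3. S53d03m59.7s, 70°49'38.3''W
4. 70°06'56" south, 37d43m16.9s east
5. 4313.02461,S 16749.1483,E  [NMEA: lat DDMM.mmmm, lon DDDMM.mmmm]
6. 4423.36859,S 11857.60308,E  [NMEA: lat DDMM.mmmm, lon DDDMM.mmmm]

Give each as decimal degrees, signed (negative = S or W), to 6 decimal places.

Point 1:
  φ: 8 + 43.767/60 = 8.7294500
  S → negative
  Lon: 119 + 13.204/60 = 119.2200667
  E → positive
Point 2:
  φ: 37.95′ = 0.632500°; total 75.6325000
  S ⇒ negate
  Longitude: 26.846′ = 0.447433°; total 29.4474333
  E → positive
Point 3:
  Lat: 53° + 3/60 + 59.7/3600 = 53 + 0.050000 + 0.016583 = 53.0665833
  hemisphere S, so the sign is −
  λ: 49′ + 38.3″ = 49.63833′; 70 + 49.63833/60 = 70.8273056
  W → negative
Point 4:
  Latitude: 6′ + 56″ = 6.93333′; 70 + 6.93333/60 = 70.1155556
  S → negative
  Lon: 43′ + 16.9″ = 43.28167′; 37 + 43.28167/60 = 37.7213611
  E → positive
Point 5:
  Lat: split at 2 digits → 43° and 13.02461′; 43 + 13.02461/60 = 43.2170768
  S ⇒ negate
  λ: degrees = first 3 digits = 167, minutes = 49.1483; 167 + 49.1483/60 = 167.8191383
  E ⇒ keep positive
Point 6:
  Lat: degrees = first 2 digits = 44, minutes = 23.36859; 44 + 23.36859/60 = 44.3894765
  S → negative
  λ: degrees = first 3 digits = 118, minutes = 57.60308; 118 + 57.60308/60 = 118.9600513
  E ⇒ keep positive

1. -8.729450, 119.220067
2. -75.632500, 29.447433
3. -53.066583, -70.827306
4. -70.115556, 37.721361
5. -43.217077, 167.819138
6. -44.389477, 118.960051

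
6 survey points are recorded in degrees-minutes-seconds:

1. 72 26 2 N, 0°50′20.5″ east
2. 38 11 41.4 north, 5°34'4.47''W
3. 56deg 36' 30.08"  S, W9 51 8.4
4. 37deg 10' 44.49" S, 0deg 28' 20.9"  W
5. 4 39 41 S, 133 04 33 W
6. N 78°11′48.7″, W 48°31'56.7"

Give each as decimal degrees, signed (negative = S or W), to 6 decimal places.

Point 1:
  Lat: 72° + 26/60 + 2/3600 = 72 + 0.433333 + 0.000556 = 72.4338889
  N → positive
  Lon: 50′ + 20.5″ = 50.34167′; 0 + 50.34167/60 = 0.8390278
  E ⇒ keep positive
Point 2:
  φ: 38 + 11/60 + 41.4/3600 = 38.1948333
  N → positive
  λ: 5 + 34/60 + 4.47/3600 = 5.5679083
  hemisphere W, so the sign is −
Point 3:
  Lat: 36′ + 30.08″ = 36.50133′; 56 + 36.50133/60 = 56.6083556
  S → negative
  Lon: 51′ + 8.4″ = 51.14000′; 9 + 51.14000/60 = 9.8523333
  hemisphere W, so the sign is −
Point 4:
  φ: 37 + 10/60 + 44.49/3600 = 37.1790250
  hemisphere S, so the sign is −
  Lon: 28′ + 20.9″ = 28.34833′; 0 + 28.34833/60 = 0.4724722
  W → negative
Point 5:
  Lat: 4 + 39/60 + 41/3600 = 4.6613889
  S → negative
  λ: 133 + 4/60 + 33/3600 = 133.0758333
  hemisphere W, so the sign is −
Point 6:
  Latitude: 78 + 11/60 + 48.7/3600 = 78.1968611
  N ⇒ keep positive
  Longitude: 31′ + 56.7″ = 31.94500′; 48 + 31.94500/60 = 48.5324167
  W ⇒ negate

1. 72.433889, 0.839028
2. 38.194833, -5.567908
3. -56.608356, -9.852333
4. -37.179025, -0.472472
5. -4.661389, -133.075833
6. 78.196861, -48.532417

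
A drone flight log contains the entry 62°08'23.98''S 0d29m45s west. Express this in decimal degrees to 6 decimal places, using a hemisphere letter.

Lat: 62° + 8/60 + 23.98/3600 = 62 + 0.133333 + 0.006661 = 62.1399944
Lon: 0 + 29/60 + 45/3600 = 0.4958333

62.139994° S, 0.495833° W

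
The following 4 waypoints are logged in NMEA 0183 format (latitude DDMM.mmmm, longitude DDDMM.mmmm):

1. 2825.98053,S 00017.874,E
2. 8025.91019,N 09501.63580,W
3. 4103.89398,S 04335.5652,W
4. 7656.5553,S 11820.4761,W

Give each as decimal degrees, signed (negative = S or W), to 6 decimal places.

1. -28.433009, 0.297900
2. 80.431837, -95.027263
3. -41.064900, -43.592753
4. -76.942588, -118.341268

Point 1:
  Lat: split at 2 digits → 28° and 25.98053′; 28 + 25.98053/60 = 28.4330088
  S ⇒ negate
  Longitude: degrees = first 3 digits = 0, minutes = 17.874; 0 + 17.874/60 = 0.2979000
  E ⇒ keep positive
Point 2:
  Latitude: split at 2 digits → 80° and 25.91019′; 80 + 25.91019/60 = 80.4318365
  N ⇒ keep positive
  λ: degrees = first 3 digits = 95, minutes = 1.6358; 95 + 1.6358/60 = 95.0272633
  W → negative
Point 3:
  Latitude: split at 2 digits → 41° and 3.89398′; 41 + 3.89398/60 = 41.0648997
  hemisphere S, so the sign is −
  λ: split at 3 digits → 043° and 35.5652′; 43 + 35.5652/60 = 43.5927533
  W → negative
Point 4:
  Lat: split at 2 digits → 76° and 56.5553′; 76 + 56.5553/60 = 76.9425883
  S → negative
  Longitude: split at 3 digits → 118° and 20.4761′; 118 + 20.4761/60 = 118.3412683
  hemisphere W, so the sign is −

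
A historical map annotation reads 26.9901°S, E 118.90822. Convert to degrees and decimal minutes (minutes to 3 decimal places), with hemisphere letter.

26° 59.406′ S, 118° 54.493′ E

Latitude: minutes = (26.990100 − 26) × 60 = 59.40600
Longitude: minutes = (118.908220 − 118) × 60 = 54.49320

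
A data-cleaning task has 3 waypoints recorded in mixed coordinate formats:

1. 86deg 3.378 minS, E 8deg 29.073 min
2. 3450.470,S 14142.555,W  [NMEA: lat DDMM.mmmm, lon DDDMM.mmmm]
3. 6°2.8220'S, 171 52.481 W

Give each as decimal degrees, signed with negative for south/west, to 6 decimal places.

1. -86.056300, 8.484550
2. -34.841167, -141.709250
3. -6.047033, -171.874683

Point 1:
  Latitude: 86 + 3.378/60 = 86.0563000
  S → negative
  Lon: 29.073′ = 0.484550°; total 8.4845500
  E ⇒ keep positive
Point 2:
  Latitude: degrees = first 2 digits = 34, minutes = 50.47; 34 + 50.47/60 = 34.8411667
  S → negative
  λ: degrees = first 3 digits = 141, minutes = 42.555; 141 + 42.555/60 = 141.7092500
  W ⇒ negate
Point 3:
  Latitude: 2.822′ = 0.047033°; total 6.0470333
  S → negative
  λ: 171 + 52.481/60 = 171.8746833
  W → negative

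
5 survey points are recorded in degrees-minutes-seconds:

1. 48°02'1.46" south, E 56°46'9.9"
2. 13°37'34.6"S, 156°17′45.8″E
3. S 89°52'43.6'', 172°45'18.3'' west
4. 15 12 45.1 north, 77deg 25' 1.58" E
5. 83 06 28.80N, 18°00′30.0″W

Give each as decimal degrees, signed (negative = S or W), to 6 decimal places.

1. -48.033739, 56.769417
2. -13.626278, 156.296056
3. -89.878778, -172.755083
4. 15.212528, 77.417106
5. 83.108000, -18.008333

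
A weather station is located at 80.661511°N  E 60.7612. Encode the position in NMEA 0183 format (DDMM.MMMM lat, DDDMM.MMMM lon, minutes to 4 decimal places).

Lat: fractional part 0.661511 → 39.690660 minutes
λ: minutes = (60.761200 − 60) × 60 = 45.672000

8039.6907,N / 06045.6720,E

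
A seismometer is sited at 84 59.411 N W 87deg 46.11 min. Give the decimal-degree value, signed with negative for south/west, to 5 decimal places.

Lat: 59.411′ = 0.990183°; total 84.990183
N → positive
λ: 46.11′ = 0.768500°; total 87.768500
W ⇒ negate

84.99018, -87.76850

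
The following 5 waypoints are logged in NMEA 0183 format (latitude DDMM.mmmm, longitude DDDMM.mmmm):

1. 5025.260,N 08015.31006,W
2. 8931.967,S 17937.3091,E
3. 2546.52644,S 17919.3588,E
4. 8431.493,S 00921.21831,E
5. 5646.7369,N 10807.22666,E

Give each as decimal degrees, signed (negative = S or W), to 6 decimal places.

1. 50.421000, -80.255168
2. -89.532783, 179.621818
3. -25.775441, 179.322647
4. -84.524883, 9.353639
5. 56.778948, 108.120444

Point 1:
  Lat: split at 2 digits → 50° and 25.26′; 50 + 25.26/60 = 50.4210000
  N → positive
  λ: degrees = first 3 digits = 80, minutes = 15.31006; 80 + 15.31006/60 = 80.2551677
  W ⇒ negate
Point 2:
  Lat: split at 2 digits → 89° and 31.967′; 89 + 31.967/60 = 89.5327833
  S → negative
  Longitude: degrees = first 3 digits = 179, minutes = 37.3091; 179 + 37.3091/60 = 179.6218183
  E → positive
Point 3:
  Lat: degrees = first 2 digits = 25, minutes = 46.52644; 25 + 46.52644/60 = 25.7754407
  S → negative
  Lon: degrees = first 3 digits = 179, minutes = 19.3588; 179 + 19.3588/60 = 179.3226467
  E ⇒ keep positive
Point 4:
  Lat: split at 2 digits → 84° and 31.493′; 84 + 31.493/60 = 84.5248833
  S ⇒ negate
  Lon: split at 3 digits → 009° and 21.21831′; 9 + 21.21831/60 = 9.3536385
  E ⇒ keep positive
Point 5:
  Latitude: degrees = first 2 digits = 56, minutes = 46.7369; 56 + 46.7369/60 = 56.7789483
  N → positive
  Longitude: degrees = first 3 digits = 108, minutes = 7.22666; 108 + 7.22666/60 = 108.1204443
  E → positive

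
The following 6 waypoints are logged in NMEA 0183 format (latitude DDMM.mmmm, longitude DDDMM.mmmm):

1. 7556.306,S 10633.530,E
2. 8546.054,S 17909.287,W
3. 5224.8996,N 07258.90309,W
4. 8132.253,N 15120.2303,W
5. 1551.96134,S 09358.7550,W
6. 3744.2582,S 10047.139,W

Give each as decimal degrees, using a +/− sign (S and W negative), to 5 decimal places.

Point 1:
  Latitude: split at 2 digits → 75° and 56.306′; 75 + 56.306/60 = 75.938433
  hemisphere S, so the sign is −
  Lon: split at 3 digits → 106° and 33.53′; 106 + 33.53/60 = 106.558833
  E → positive
Point 2:
  Latitude: split at 2 digits → 85° and 46.054′; 85 + 46.054/60 = 85.767567
  S → negative
  Longitude: degrees = first 3 digits = 179, minutes = 9.287; 179 + 9.287/60 = 179.154783
  W ⇒ negate
Point 3:
  Latitude: degrees = first 2 digits = 52, minutes = 24.8996; 52 + 24.8996/60 = 52.414993
  N ⇒ keep positive
  Lon: degrees = first 3 digits = 72, minutes = 58.90309; 72 + 58.90309/60 = 72.981718
  W ⇒ negate
Point 4:
  Latitude: degrees = first 2 digits = 81, minutes = 32.253; 81 + 32.253/60 = 81.537550
  N → positive
  Longitude: degrees = first 3 digits = 151, minutes = 20.2303; 151 + 20.2303/60 = 151.337172
  W → negative
Point 5:
  φ: degrees = first 2 digits = 15, minutes = 51.96134; 15 + 51.96134/60 = 15.866022
  hemisphere S, so the sign is −
  λ: degrees = first 3 digits = 93, minutes = 58.755; 93 + 58.755/60 = 93.979250
  hemisphere W, so the sign is −
Point 6:
  Latitude: degrees = first 2 digits = 37, minutes = 44.2582; 37 + 44.2582/60 = 37.737637
  S → negative
  Lon: degrees = first 3 digits = 100, minutes = 47.139; 100 + 47.139/60 = 100.785650
  W → negative

1. -75.93843, 106.55883
2. -85.76757, -179.15478
3. 52.41499, -72.98172
4. 81.53755, -151.33717
5. -15.86602, -93.97925
6. -37.73764, -100.78565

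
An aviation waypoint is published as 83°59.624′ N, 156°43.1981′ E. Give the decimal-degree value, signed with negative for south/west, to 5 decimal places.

83.99373, 156.71997

φ: 59.624′ = 0.993733°; total 83.993733
N ⇒ keep positive
λ: 43.1981′ = 0.719968°; total 156.719968
E ⇒ keep positive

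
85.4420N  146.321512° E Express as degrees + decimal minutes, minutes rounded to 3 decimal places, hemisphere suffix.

Lat: fractional part 0.442000 → 26.52000 minutes
λ: fractional part 0.321512 → 19.29072 minutes

85° 26.520′ N, 146° 19.291′ E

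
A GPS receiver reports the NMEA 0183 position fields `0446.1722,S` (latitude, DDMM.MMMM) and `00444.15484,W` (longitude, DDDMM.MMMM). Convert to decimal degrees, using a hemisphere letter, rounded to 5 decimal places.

4.76954° S, 4.73591° W

Lat: degrees = first 2 digits = 4, minutes = 46.1722; 4 + 46.1722/60 = 4.769537
λ: degrees = first 3 digits = 4, minutes = 44.15484; 4 + 44.15484/60 = 4.735914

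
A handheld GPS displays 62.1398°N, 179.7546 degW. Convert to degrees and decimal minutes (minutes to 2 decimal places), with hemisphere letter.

62° 8.39′ N, 179° 45.28′ W

Latitude: fractional part 0.139800 → 8.3880 minutes
λ: fractional part 0.754600 → 45.2760 minutes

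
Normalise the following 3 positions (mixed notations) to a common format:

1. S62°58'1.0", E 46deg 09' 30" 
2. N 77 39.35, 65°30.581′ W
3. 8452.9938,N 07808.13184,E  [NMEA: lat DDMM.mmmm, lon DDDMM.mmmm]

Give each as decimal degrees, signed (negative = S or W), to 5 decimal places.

Point 1:
  φ: 62 + 58/60 + 1/3600 = 62.966944
  S → negative
  λ: 46 + 9/60 + 30/3600 = 46.158333
  E ⇒ keep positive
Point 2:
  φ: 77 + 39.35/60 = 77.655833
  N → positive
  Lon: 65 + 30.581/60 = 65.509683
  W ⇒ negate
Point 3:
  Lat: degrees = first 2 digits = 84, minutes = 52.9938; 84 + 52.9938/60 = 84.883230
  N → positive
  λ: degrees = first 3 digits = 78, minutes = 8.13184; 78 + 8.13184/60 = 78.135531
  E → positive

1. -62.96694, 46.15833
2. 77.65583, -65.50968
3. 84.88323, 78.13553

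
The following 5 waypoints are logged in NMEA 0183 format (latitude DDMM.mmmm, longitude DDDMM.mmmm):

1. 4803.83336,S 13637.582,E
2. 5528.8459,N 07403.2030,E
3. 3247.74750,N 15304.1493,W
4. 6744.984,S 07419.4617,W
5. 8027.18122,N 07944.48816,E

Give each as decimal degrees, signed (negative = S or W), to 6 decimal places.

1. -48.063889, 136.626367
2. 55.480765, 74.053383
3. 32.795792, -153.069155
4. -67.749733, -74.324362
5. 80.453020, 79.741469

Point 1:
  Lat: degrees = first 2 digits = 48, minutes = 3.83336; 48 + 3.83336/60 = 48.0638893
  S ⇒ negate
  Longitude: degrees = first 3 digits = 136, minutes = 37.582; 136 + 37.582/60 = 136.6263667
  E → positive
Point 2:
  Latitude: degrees = first 2 digits = 55, minutes = 28.8459; 55 + 28.8459/60 = 55.4807650
  N ⇒ keep positive
  Lon: split at 3 digits → 074° and 3.203′; 74 + 3.203/60 = 74.0533833
  E ⇒ keep positive
Point 3:
  Latitude: degrees = first 2 digits = 32, minutes = 47.7475; 32 + 47.7475/60 = 32.7957917
  N → positive
  Longitude: degrees = first 3 digits = 153, minutes = 4.1493; 153 + 4.1493/60 = 153.0691550
  hemisphere W, so the sign is −
Point 4:
  Latitude: degrees = first 2 digits = 67, minutes = 44.984; 67 + 44.984/60 = 67.7497333
  S ⇒ negate
  Longitude: split at 3 digits → 074° and 19.4617′; 74 + 19.4617/60 = 74.3243617
  hemisphere W, so the sign is −
Point 5:
  φ: split at 2 digits → 80° and 27.18122′; 80 + 27.18122/60 = 80.4530203
  N ⇒ keep positive
  Lon: degrees = first 3 digits = 79, minutes = 44.48816; 79 + 44.48816/60 = 79.7414693
  E → positive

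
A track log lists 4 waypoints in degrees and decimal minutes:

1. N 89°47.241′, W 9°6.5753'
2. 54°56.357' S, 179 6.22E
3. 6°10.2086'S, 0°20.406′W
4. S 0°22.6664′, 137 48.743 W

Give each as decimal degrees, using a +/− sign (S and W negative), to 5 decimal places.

Point 1:
  φ: 89 + 47.241/60 = 89.787350
  N → positive
  λ: 6.5753′ = 0.109588°; total 9.109588
  hemisphere W, so the sign is −
Point 2:
  Latitude: 54 + 56.357/60 = 54.939283
  S ⇒ negate
  λ: 6.22′ = 0.103667°; total 179.103667
  E ⇒ keep positive
Point 3:
  φ: 6 + 10.2086/60 = 6.170143
  S → negative
  λ: 20.406′ = 0.340100°; total 0.340100
  W ⇒ negate
Point 4:
  φ: 0 + 22.6664/60 = 0.377773
  S ⇒ negate
  Longitude: 48.743′ = 0.812383°; total 137.812383
  W ⇒ negate

1. 89.78735, -9.10959
2. -54.93928, 179.10367
3. -6.17014, -0.34010
4. -0.37777, -137.81238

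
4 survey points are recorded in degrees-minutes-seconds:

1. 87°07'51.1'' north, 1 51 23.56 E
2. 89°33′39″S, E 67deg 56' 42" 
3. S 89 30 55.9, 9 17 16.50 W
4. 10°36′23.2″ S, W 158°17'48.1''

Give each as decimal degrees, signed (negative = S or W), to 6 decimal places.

1. 87.130861, 1.856544
2. -89.560833, 67.945000
3. -89.515528, -9.287917
4. -10.606444, -158.296694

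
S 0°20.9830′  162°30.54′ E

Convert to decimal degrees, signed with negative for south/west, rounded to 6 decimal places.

-0.349717, 162.509000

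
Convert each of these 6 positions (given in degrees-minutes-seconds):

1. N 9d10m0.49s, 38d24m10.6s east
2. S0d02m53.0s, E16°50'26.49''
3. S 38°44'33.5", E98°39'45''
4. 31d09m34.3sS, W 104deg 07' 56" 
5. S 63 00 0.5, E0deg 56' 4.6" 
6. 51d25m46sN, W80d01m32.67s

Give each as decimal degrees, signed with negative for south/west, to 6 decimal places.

Point 1:
  Lat: 10′ + 0.49″ = 10.00817′; 9 + 10.00817/60 = 9.1668028
  N ⇒ keep positive
  Longitude: 38 + 24/60 + 10.6/3600 = 38.4029444
  E → positive
Point 2:
  φ: 2′ + 53″ = 2.88333′; 0 + 2.88333/60 = 0.0480556
  S → negative
  Longitude: 50′ + 26.49″ = 50.44150′; 16 + 50.44150/60 = 16.8406917
  E → positive
Point 3:
  φ: 44′ + 33.5″ = 44.55833′; 38 + 44.55833/60 = 38.7426389
  hemisphere S, so the sign is −
  λ: 98 + 39/60 + 45/3600 = 98.6625000
  E → positive
Point 4:
  φ: 31° + 9/60 + 34.3/3600 = 31 + 0.150000 + 0.009528 = 31.1595278
  S ⇒ negate
  Longitude: 104° + 7/60 + 56/3600 = 104 + 0.116667 + 0.015556 = 104.1322222
  hemisphere W, so the sign is −
Point 5:
  Lat: 63 + 0/60 + 0.5/3600 = 63.0001389
  hemisphere S, so the sign is −
  Longitude: 0 + 56/60 + 4.6/3600 = 0.9346111
  E ⇒ keep positive
Point 6:
  Lat: 25′ + 46″ = 25.76667′; 51 + 25.76667/60 = 51.4294444
  N → positive
  λ: 80° + 1/60 + 32.67/3600 = 80 + 0.016667 + 0.009075 = 80.0257417
  hemisphere W, so the sign is −

1. 9.166803, 38.402944
2. -0.048056, 16.840692
3. -38.742639, 98.662500
4. -31.159528, -104.132222
5. -63.000139, 0.934611
6. 51.429444, -80.025742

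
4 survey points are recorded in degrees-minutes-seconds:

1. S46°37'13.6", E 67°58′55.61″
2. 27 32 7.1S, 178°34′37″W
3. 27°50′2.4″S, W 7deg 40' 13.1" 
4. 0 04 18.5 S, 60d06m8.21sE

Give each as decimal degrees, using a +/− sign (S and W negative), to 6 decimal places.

Point 1:
  Latitude: 46 + 37/60 + 13.6/3600 = 46.6204444
  hemisphere S, so the sign is −
  Longitude: 67 + 58/60 + 55.61/3600 = 67.9821139
  E ⇒ keep positive
Point 2:
  φ: 27 + 32/60 + 7.1/3600 = 27.5353056
  S → negative
  λ: 178 + 34/60 + 37/3600 = 178.5769444
  W ⇒ negate
Point 3:
  Latitude: 27° + 50/60 + 2.4/3600 = 27 + 0.833333 + 0.000667 = 27.8340000
  S → negative
  Longitude: 40′ + 13.1″ = 40.21833′; 7 + 40.21833/60 = 7.6703056
  hemisphere W, so the sign is −
Point 4:
  φ: 0 + 4/60 + 18.5/3600 = 0.0718056
  hemisphere S, so the sign is −
  Longitude: 60 + 6/60 + 8.21/3600 = 60.1022806
  E → positive

1. -46.620444, 67.982114
2. -27.535306, -178.576944
3. -27.834000, -7.670306
4. -0.071806, 60.102281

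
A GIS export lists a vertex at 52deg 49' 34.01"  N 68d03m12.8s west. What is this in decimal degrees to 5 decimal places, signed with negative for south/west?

52.82611, -68.05356

φ: 52 + 49/60 + 34.01/3600 = 52.826114
N ⇒ keep positive
Longitude: 68° + 3/60 + 12.8/3600 = 68 + 0.050000 + 0.003556 = 68.053556
W ⇒ negate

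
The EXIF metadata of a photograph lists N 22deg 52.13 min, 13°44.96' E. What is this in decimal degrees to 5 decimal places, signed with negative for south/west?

φ: 52.13′ = 0.868833°; total 22.868833
N → positive
λ: 13 + 44.96/60 = 13.749333
E → positive

22.86883, 13.74933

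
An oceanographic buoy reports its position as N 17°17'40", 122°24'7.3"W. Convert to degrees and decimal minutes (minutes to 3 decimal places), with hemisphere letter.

φ: seconds/60 = 0.66667; minutes = 17 + 0.66667 = 17.66667
λ: seconds/60 = 0.12167; minutes = 24 + 0.12167 = 24.12167

17° 17.667′ N, 122° 24.122′ W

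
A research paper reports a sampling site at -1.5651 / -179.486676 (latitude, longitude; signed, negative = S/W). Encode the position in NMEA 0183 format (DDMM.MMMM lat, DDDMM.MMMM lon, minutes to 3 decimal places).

Latitude is negative → S; |value| = 1.565100
φ: 1° + 0.565100 × 60 = 1° 33.90600′
Longitude is negative → W; |value| = 179.486676
Lon: fractional part 0.486676 → 29.20056 minutes

0133.906,S / 17929.201,W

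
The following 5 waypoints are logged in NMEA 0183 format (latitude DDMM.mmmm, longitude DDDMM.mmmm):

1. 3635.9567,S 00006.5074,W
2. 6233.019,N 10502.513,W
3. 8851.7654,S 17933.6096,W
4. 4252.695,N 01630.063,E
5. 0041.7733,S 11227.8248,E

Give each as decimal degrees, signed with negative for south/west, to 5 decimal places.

1. -36.59928, -0.10846
2. 62.55032, -105.04188
3. -88.86276, -179.56016
4. 42.87825, 16.50105
5. -0.69622, 112.46375

Point 1:
  Lat: split at 2 digits → 36° and 35.9567′; 36 + 35.9567/60 = 36.599278
  S ⇒ negate
  Lon: degrees = first 3 digits = 0, minutes = 6.5074; 0 + 6.5074/60 = 0.108457
  hemisphere W, so the sign is −
Point 2:
  Latitude: degrees = first 2 digits = 62, minutes = 33.019; 62 + 33.019/60 = 62.550317
  N ⇒ keep positive
  Longitude: split at 3 digits → 105° and 2.513′; 105 + 2.513/60 = 105.041883
  W ⇒ negate
Point 3:
  φ: split at 2 digits → 88° and 51.7654′; 88 + 51.7654/60 = 88.862757
  S ⇒ negate
  Lon: degrees = first 3 digits = 179, minutes = 33.6096; 179 + 33.6096/60 = 179.560160
  W → negative
Point 4:
  Latitude: degrees = first 2 digits = 42, minutes = 52.695; 42 + 52.695/60 = 42.878250
  N ⇒ keep positive
  Longitude: degrees = first 3 digits = 16, minutes = 30.063; 16 + 30.063/60 = 16.501050
  E → positive
Point 5:
  φ: split at 2 digits → 00° and 41.7733′; 0 + 41.7733/60 = 0.696222
  S → negative
  λ: split at 3 digits → 112° and 27.8248′; 112 + 27.8248/60 = 112.463747
  E → positive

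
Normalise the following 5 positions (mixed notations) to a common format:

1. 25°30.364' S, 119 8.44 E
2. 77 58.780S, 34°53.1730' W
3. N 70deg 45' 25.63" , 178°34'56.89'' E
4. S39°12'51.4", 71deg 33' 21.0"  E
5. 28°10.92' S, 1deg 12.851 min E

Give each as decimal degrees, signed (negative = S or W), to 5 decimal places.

1. -25.50607, 119.14067
2. -77.97967, -34.88622
3. 70.75712, 178.58247
4. -39.21428, 71.55583
5. -28.18200, 1.21418

Point 1:
  Latitude: 25 + 30.364/60 = 25.506067
  hemisphere S, so the sign is −
  Longitude: 119 + 8.44/60 = 119.140667
  E → positive
Point 2:
  Latitude: 58.78′ = 0.979667°; total 77.979667
  S → negative
  λ: 53.173′ = 0.886217°; total 34.886217
  W ⇒ negate
Point 3:
  φ: 70° + 45/60 + 25.63/3600 = 70 + 0.750000 + 0.007119 = 70.757119
  N ⇒ keep positive
  λ: 178 + 34/60 + 56.89/3600 = 178.582469
  E ⇒ keep positive
Point 4:
  φ: 12′ + 51.4″ = 12.85667′; 39 + 12.85667/60 = 39.214278
  S → negative
  Longitude: 71° + 33/60 + 21/3600 = 71 + 0.550000 + 0.005833 = 71.555833
  E → positive
Point 5:
  Latitude: 28 + 10.92/60 = 28.182000
  S → negative
  Lon: 1 + 12.851/60 = 1.214183
  E → positive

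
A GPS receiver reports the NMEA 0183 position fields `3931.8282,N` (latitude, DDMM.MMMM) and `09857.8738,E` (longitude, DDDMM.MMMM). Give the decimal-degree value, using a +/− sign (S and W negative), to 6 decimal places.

39.530470, 98.964563

Latitude: degrees = first 2 digits = 39, minutes = 31.8282; 39 + 31.8282/60 = 39.5304700
N ⇒ keep positive
λ: degrees = first 3 digits = 98, minutes = 57.8738; 98 + 57.8738/60 = 98.9645633
E → positive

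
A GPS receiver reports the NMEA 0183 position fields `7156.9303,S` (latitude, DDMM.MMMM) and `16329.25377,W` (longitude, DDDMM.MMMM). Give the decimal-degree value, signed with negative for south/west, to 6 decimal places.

-71.948838, -163.487563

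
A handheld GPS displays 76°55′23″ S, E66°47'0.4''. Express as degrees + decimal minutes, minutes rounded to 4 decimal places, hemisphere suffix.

76° 55.3833′ S, 66° 47.0067′ E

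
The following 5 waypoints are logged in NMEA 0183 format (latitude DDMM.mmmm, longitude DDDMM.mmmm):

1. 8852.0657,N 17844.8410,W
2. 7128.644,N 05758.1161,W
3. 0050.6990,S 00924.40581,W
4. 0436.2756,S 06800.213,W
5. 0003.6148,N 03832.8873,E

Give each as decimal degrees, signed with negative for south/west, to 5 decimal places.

Point 1:
  φ: split at 2 digits → 88° and 52.0657′; 88 + 52.0657/60 = 88.867762
  N → positive
  Lon: split at 3 digits → 178° and 44.841′; 178 + 44.841/60 = 178.747350
  hemisphere W, so the sign is −
Point 2:
  Latitude: degrees = first 2 digits = 71, minutes = 28.644; 71 + 28.644/60 = 71.477400
  N ⇒ keep positive
  λ: degrees = first 3 digits = 57, minutes = 58.1161; 57 + 58.1161/60 = 57.968602
  hemisphere W, so the sign is −
Point 3:
  Latitude: split at 2 digits → 00° and 50.699′; 0 + 50.699/60 = 0.844983
  hemisphere S, so the sign is −
  Longitude: degrees = first 3 digits = 9, minutes = 24.40581; 9 + 24.40581/60 = 9.406764
  hemisphere W, so the sign is −
Point 4:
  Lat: split at 2 digits → 04° and 36.2756′; 4 + 36.2756/60 = 4.604593
  S → negative
  Longitude: split at 3 digits → 068° and 0.213′; 68 + 0.213/60 = 68.003550
  W → negative
Point 5:
  Latitude: split at 2 digits → 00° and 3.6148′; 0 + 3.6148/60 = 0.060247
  N ⇒ keep positive
  λ: degrees = first 3 digits = 38, minutes = 32.8873; 38 + 32.8873/60 = 38.548122
  E → positive

1. 88.86776, -178.74735
2. 71.47740, -57.96860
3. -0.84498, -9.40676
4. -4.60459, -68.00355
5. 0.06025, 38.54812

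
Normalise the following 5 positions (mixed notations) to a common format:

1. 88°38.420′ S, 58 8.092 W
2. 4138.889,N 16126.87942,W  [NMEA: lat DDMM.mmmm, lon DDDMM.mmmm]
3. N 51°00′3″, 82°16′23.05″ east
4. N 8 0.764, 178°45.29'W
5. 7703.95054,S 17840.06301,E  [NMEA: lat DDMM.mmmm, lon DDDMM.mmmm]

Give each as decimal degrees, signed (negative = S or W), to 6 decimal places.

1. -88.640333, -58.134867
2. 41.648150, -161.447990
3. 51.000833, 82.273069
4. 8.012733, -178.754833
5. -77.065842, 178.667717

Point 1:
  Latitude: 88 + 38.42/60 = 88.6403333
  S → negative
  Lon: 8.092′ = 0.134867°; total 58.1348667
  W → negative
Point 2:
  Latitude: split at 2 digits → 41° and 38.889′; 41 + 38.889/60 = 41.6481500
  N → positive
  Longitude: degrees = first 3 digits = 161, minutes = 26.87942; 161 + 26.87942/60 = 161.4479903
  W ⇒ negate
Point 3:
  Latitude: 0′ + 3″ = 0.05000′; 51 + 0.05000/60 = 51.0008333
  N ⇒ keep positive
  Longitude: 16′ + 23.05″ = 16.38417′; 82 + 16.38417/60 = 82.2730694
  E ⇒ keep positive
Point 4:
  φ: 0.764′ = 0.012733°; total 8.0127333
  N → positive
  Longitude: 178 + 45.29/60 = 178.7548333
  hemisphere W, so the sign is −
Point 5:
  Lat: degrees = first 2 digits = 77, minutes = 3.95054; 77 + 3.95054/60 = 77.0658423
  S ⇒ negate
  Lon: degrees = first 3 digits = 178, minutes = 40.06301; 178 + 40.06301/60 = 178.6677168
  E → positive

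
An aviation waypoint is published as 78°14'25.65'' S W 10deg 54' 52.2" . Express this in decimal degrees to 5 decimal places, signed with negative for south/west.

-78.24046, -10.91450

Latitude: 78 + 14/60 + 25.65/3600 = 78.240458
S ⇒ negate
Lon: 10 + 54/60 + 52.2/3600 = 10.914500
W → negative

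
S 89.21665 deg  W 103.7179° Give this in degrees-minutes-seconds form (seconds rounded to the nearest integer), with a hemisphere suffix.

89°13′0″ S, 103°43′4″ W

Latitude: 0.216650° → 12.99900′; 0.99900 × 60 = 59.94″
rounding gives 60″ → carry → 89°13′0″
Lon: 0.717900 × 60 = 43.07400′ → 43′, remainder × 60 = 4.44″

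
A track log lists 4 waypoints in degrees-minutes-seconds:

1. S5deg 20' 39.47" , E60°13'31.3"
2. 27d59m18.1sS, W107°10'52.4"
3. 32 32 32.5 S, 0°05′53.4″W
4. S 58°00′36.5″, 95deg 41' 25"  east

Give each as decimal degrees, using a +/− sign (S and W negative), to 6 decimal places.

Point 1:
  Latitude: 5 + 20/60 + 39.47/3600 = 5.3442972
  S ⇒ negate
  Lon: 13′ + 31.3″ = 13.52167′; 60 + 13.52167/60 = 60.2253611
  E → positive
Point 2:
  Lat: 27° + 59/60 + 18.1/3600 = 27 + 0.983333 + 0.005028 = 27.9883611
  S ⇒ negate
  λ: 107° + 10/60 + 52.4/3600 = 107 + 0.166667 + 0.014556 = 107.1812222
  hemisphere W, so the sign is −
Point 3:
  Lat: 32° + 32/60 + 32.5/3600 = 32 + 0.533333 + 0.009028 = 32.5423611
  S → negative
  Lon: 5′ + 53.4″ = 5.89000′; 0 + 5.89000/60 = 0.0981667
  hemisphere W, so the sign is −
Point 4:
  φ: 58 + 0/60 + 36.5/3600 = 58.0101389
  hemisphere S, so the sign is −
  λ: 95° + 41/60 + 25/3600 = 95 + 0.683333 + 0.006944 = 95.6902778
  E ⇒ keep positive

1. -5.344297, 60.225361
2. -27.988361, -107.181222
3. -32.542361, -0.098167
4. -58.010139, 95.690278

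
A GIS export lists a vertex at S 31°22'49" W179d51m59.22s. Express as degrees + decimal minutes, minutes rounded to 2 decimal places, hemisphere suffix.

31° 22.82′ S, 179° 51.99′ W

φ: 22 + 49/60 = 22.8167′
Longitude: seconds/60 = 0.98700; minutes = 51 + 0.98700 = 51.9870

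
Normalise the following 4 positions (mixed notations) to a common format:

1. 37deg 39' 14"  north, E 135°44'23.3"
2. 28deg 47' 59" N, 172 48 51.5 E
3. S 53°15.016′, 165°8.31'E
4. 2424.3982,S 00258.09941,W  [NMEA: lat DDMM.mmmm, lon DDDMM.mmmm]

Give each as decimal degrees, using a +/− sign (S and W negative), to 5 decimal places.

Point 1:
  Lat: 39′ + 14″ = 39.23333′; 37 + 39.23333/60 = 37.653889
  N ⇒ keep positive
  λ: 135 + 44/60 + 23.3/3600 = 135.739806
  E → positive
Point 2:
  φ: 28° + 47/60 + 59/3600 = 28 + 0.783333 + 0.016389 = 28.799722
  N ⇒ keep positive
  Longitude: 48′ + 51.5″ = 48.85833′; 172 + 48.85833/60 = 172.814306
  E → positive
Point 3:
  Latitude: 53 + 15.016/60 = 53.250267
  hemisphere S, so the sign is −
  Longitude: 165 + 8.31/60 = 165.138500
  E → positive
Point 4:
  Latitude: degrees = first 2 digits = 24, minutes = 24.3982; 24 + 24.3982/60 = 24.406637
  S ⇒ negate
  Lon: degrees = first 3 digits = 2, minutes = 58.09941; 2 + 58.09941/60 = 2.968324
  W ⇒ negate

1. 37.65389, 135.73981
2. 28.79972, 172.81431
3. -53.25027, 165.13850
4. -24.40664, -2.96832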